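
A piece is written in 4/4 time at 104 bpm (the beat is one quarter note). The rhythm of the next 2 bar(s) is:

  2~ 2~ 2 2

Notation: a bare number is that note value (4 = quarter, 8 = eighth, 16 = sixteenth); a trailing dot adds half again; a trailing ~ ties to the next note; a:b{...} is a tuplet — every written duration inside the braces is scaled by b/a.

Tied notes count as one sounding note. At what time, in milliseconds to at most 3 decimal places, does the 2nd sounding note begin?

1. 0.0ms @ 0 + 3461.538ms (6)
2. 3461.538ms @ 6 + 1153.846ms (2)

note 2 onset = 6b = 3461.538ms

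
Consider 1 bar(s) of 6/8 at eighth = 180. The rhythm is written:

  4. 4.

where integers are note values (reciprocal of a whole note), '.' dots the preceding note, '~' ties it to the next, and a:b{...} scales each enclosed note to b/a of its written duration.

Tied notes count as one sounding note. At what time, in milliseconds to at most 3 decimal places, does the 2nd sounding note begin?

1. 0.0ms @ 0 + 1000.0ms (3)
2. 1000.0ms @ 3 + 1000.0ms (3)

note 2 onset = 3b = 1000.0ms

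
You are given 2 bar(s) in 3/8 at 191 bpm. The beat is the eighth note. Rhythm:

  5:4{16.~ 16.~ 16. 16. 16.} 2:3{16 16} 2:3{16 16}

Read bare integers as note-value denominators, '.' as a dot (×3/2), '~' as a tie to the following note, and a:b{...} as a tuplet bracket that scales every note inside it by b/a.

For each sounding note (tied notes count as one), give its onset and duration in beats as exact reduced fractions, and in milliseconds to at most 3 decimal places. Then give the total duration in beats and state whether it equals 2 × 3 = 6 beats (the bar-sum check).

1) 0.0ms=0b +565.445ms=9/5b
2) 565.445ms=9/5b +188.482ms=3/5b
3) 753.927ms=12/5b +188.482ms=3/5b
4) 942.408ms=3b +235.602ms=3/4b
5) 1178.01ms=15/4b +235.602ms=3/4b
6) 1413.613ms=9/2b +235.602ms=3/4b
7) 1649.215ms=21/4b +235.602ms=3/4b
Σ=6b of 6 (191bpm 3/8) — PASS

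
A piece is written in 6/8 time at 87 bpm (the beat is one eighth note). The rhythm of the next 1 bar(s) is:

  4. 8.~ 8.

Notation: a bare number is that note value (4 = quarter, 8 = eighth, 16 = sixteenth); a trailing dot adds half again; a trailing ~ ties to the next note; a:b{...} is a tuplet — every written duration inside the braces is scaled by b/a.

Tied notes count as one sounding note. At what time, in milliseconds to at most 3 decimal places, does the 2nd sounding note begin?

note 2 onset = 3b = 2068.966ms

1. 0.0ms @ 0 + 2068.966ms (3)
2. 2068.966ms @ 3 + 2068.966ms (3)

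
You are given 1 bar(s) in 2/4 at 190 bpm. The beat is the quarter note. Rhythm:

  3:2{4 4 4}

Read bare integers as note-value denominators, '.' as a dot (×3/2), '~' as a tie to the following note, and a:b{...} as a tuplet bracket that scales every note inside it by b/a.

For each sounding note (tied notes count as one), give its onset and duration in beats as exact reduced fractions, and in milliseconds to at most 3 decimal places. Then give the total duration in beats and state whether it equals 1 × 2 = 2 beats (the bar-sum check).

1) 0.0ms=0b +210.526ms=2/3b
2) 210.526ms=2/3b +210.526ms=2/3b
3) 421.053ms=4/3b +210.526ms=2/3b
Σ=2b of 2 (190bpm 2/4) — PASS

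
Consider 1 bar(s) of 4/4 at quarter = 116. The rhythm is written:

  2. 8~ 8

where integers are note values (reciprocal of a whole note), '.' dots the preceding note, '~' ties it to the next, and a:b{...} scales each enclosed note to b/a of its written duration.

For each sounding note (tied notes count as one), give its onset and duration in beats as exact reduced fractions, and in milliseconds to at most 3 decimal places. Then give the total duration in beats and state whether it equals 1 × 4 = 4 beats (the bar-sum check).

1) 0.0ms=0b +1551.724ms=3b
2) 1551.724ms=3b +517.241ms=1b
Σ=4b of 4 (116bpm 4/4) — PASS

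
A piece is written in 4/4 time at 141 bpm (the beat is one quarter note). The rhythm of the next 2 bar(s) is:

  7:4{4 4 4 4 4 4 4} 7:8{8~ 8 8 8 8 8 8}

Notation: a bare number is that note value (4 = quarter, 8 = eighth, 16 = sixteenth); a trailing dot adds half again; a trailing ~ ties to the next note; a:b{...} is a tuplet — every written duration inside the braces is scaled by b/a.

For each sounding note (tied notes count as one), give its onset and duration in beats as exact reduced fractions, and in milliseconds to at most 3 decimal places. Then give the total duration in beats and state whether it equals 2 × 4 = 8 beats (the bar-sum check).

1) 0.0ms=0b +243.161ms=4/7b
2) 243.161ms=4/7b +243.161ms=4/7b
3) 486.322ms=8/7b +243.161ms=4/7b
4) 729.483ms=12/7b +243.161ms=4/7b
5) 972.644ms=16/7b +243.161ms=4/7b
6) 1215.805ms=20/7b +243.161ms=4/7b
7) 1458.967ms=24/7b +243.161ms=4/7b
8) 1702.128ms=4b +486.322ms=8/7b
9) 2188.45ms=36/7b +243.161ms=4/7b
10) 2431.611ms=40/7b +243.161ms=4/7b
11) 2674.772ms=44/7b +243.161ms=4/7b
12) 2917.933ms=48/7b +243.161ms=4/7b
13) 3161.094ms=52/7b +243.161ms=4/7b
Σ=8b of 8 (141bpm 4/4) — PASS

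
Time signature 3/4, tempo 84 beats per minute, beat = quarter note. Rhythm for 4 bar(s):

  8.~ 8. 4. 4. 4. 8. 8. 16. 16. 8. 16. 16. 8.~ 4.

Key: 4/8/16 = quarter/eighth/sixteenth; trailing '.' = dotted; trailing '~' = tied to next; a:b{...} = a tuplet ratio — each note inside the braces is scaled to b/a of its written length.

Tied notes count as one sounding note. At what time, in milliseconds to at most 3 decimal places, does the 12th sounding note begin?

note 12 onset = 39/4b = 6964.286ms

1. 0.0ms @ 0 + 1071.429ms (3/2)
2. 1071.429ms @ 3/2 + 1071.429ms (3/2)
3. 2142.857ms @ 3 + 1071.429ms (3/2)
4. 3214.286ms @ 9/2 + 1071.429ms (3/2)
5. 4285.714ms @ 6 + 535.714ms (3/4)
6. 4821.429ms @ 27/4 + 535.714ms (3/4)
7. 5357.143ms @ 15/2 + 267.857ms (3/8)
8. 5625.0ms @ 63/8 + 267.857ms (3/8)
9. 5892.857ms @ 33/4 + 535.714ms (3/4)
10. 6428.571ms @ 9 + 267.857ms (3/8)
11. 6696.429ms @ 75/8 + 267.857ms (3/8)
12. 6964.286ms @ 39/4 + 1607.143ms (9/4)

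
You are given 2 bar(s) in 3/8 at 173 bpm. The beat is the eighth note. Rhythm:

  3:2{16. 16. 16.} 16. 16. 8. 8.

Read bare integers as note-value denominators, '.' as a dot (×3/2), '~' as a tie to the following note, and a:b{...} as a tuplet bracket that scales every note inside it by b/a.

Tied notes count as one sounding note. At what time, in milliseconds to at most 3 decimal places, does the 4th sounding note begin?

note 4 onset = 3/2b = 520.231ms

1. 0.0ms @ 0 + 173.41ms (1/2)
2. 173.41ms @ 1/2 + 173.41ms (1/2)
3. 346.821ms @ 1 + 173.41ms (1/2)
4. 520.231ms @ 3/2 + 260.116ms (3/4)
5. 780.347ms @ 9/4 + 260.116ms (3/4)
6. 1040.462ms @ 3 + 520.231ms (3/2)
7. 1560.694ms @ 9/2 + 520.231ms (3/2)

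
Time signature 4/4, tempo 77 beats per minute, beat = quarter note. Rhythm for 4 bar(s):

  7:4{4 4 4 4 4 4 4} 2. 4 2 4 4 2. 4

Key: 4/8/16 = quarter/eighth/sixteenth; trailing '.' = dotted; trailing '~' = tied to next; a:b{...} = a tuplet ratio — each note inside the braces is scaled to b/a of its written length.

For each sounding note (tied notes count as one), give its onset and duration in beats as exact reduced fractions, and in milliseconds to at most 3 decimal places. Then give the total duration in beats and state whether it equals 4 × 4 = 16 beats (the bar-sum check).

1) 0.0ms=0b +445.269ms=4/7b
2) 445.269ms=4/7b +445.269ms=4/7b
3) 890.538ms=8/7b +445.269ms=4/7b
4) 1335.807ms=12/7b +445.269ms=4/7b
5) 1781.076ms=16/7b +445.269ms=4/7b
6) 2226.345ms=20/7b +445.269ms=4/7b
7) 2671.614ms=24/7b +445.269ms=4/7b
8) 3116.883ms=4b +2337.662ms=3b
9) 5454.545ms=7b +779.221ms=1b
10) 6233.766ms=8b +1558.442ms=2b
11) 7792.208ms=10b +779.221ms=1b
12) 8571.429ms=11b +779.221ms=1b
13) 9350.649ms=12b +2337.662ms=3b
14) 11688.312ms=15b +779.221ms=1b
Σ=16b of 16 (77bpm 4/4) — PASS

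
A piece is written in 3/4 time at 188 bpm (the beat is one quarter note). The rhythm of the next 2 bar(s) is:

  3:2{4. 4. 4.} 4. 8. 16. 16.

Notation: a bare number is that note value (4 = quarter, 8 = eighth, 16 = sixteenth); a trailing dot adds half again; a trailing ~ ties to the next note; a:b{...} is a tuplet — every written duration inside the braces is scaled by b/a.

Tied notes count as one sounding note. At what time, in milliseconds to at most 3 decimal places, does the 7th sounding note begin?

note 7 onset = 45/8b = 1795.213ms

1. 0.0ms @ 0 + 319.149ms (1)
2. 319.149ms @ 1 + 319.149ms (1)
3. 638.298ms @ 2 + 319.149ms (1)
4. 957.447ms @ 3 + 478.723ms (3/2)
5. 1436.17ms @ 9/2 + 239.362ms (3/4)
6. 1675.532ms @ 21/4 + 119.681ms (3/8)
7. 1795.213ms @ 45/8 + 119.681ms (3/8)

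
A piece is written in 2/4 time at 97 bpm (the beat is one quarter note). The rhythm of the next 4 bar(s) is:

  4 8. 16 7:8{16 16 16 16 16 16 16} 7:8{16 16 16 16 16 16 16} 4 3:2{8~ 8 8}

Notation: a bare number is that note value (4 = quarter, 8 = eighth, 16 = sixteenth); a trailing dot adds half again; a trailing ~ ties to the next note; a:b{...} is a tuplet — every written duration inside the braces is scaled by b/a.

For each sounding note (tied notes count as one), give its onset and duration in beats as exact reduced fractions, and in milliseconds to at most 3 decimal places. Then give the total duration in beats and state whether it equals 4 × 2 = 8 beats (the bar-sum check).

1) 0.0ms=0b +618.557ms=1b
2) 618.557ms=1b +463.918ms=3/4b
3) 1082.474ms=7/4b +154.639ms=1/4b
4) 1237.113ms=2b +176.73ms=2/7b
5) 1413.844ms=16/7b +176.73ms=2/7b
6) 1590.574ms=18/7b +176.73ms=2/7b
7) 1767.305ms=20/7b +176.73ms=2/7b
8) 1944.035ms=22/7b +176.73ms=2/7b
9) 2120.766ms=24/7b +176.73ms=2/7b
10) 2297.496ms=26/7b +176.73ms=2/7b
11) 2474.227ms=4b +176.73ms=2/7b
12) 2650.957ms=30/7b +176.73ms=2/7b
13) 2827.688ms=32/7b +176.73ms=2/7b
14) 3004.418ms=34/7b +176.73ms=2/7b
15) 3181.149ms=36/7b +176.73ms=2/7b
16) 3357.879ms=38/7b +176.73ms=2/7b
17) 3534.61ms=40/7b +176.73ms=2/7b
18) 3711.34ms=6b +618.557ms=1b
19) 4329.897ms=7b +412.371ms=2/3b
20) 4742.268ms=23/3b +206.186ms=1/3b
Σ=8b of 8 (97bpm 2/4) — PASS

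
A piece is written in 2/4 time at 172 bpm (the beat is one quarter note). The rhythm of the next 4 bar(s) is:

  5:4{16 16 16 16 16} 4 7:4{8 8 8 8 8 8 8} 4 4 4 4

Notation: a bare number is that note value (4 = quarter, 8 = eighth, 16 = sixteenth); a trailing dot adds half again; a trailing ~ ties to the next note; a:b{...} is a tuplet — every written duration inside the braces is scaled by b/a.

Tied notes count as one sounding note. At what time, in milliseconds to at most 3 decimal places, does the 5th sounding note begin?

note 5 onset = 4/5b = 279.07ms

1. 0.0ms @ 0 + 69.767ms (1/5)
2. 69.767ms @ 1/5 + 69.767ms (1/5)
3. 139.535ms @ 2/5 + 69.767ms (1/5)
4. 209.302ms @ 3/5 + 69.767ms (1/5)
5. 279.07ms @ 4/5 + 69.767ms (1/5)
6. 348.837ms @ 1 + 348.837ms (1)
7. 697.674ms @ 2 + 99.668ms (2/7)
8. 797.342ms @ 16/7 + 99.668ms (2/7)
9. 897.01ms @ 18/7 + 99.668ms (2/7)
10. 996.678ms @ 20/7 + 99.668ms (2/7)
11. 1096.346ms @ 22/7 + 99.668ms (2/7)
12. 1196.013ms @ 24/7 + 99.668ms (2/7)
13. 1295.681ms @ 26/7 + 99.668ms (2/7)
14. 1395.349ms @ 4 + 348.837ms (1)
15. 1744.186ms @ 5 + 348.837ms (1)
16. 2093.023ms @ 6 + 348.837ms (1)
17. 2441.86ms @ 7 + 348.837ms (1)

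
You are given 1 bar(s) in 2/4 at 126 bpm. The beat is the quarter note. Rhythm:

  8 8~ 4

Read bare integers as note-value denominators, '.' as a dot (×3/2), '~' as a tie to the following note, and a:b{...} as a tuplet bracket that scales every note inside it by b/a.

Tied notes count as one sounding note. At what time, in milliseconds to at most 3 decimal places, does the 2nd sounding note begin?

note 2 onset = 1/2b = 238.095ms

1. 0.0ms @ 0 + 238.095ms (1/2)
2. 238.095ms @ 1/2 + 714.286ms (3/2)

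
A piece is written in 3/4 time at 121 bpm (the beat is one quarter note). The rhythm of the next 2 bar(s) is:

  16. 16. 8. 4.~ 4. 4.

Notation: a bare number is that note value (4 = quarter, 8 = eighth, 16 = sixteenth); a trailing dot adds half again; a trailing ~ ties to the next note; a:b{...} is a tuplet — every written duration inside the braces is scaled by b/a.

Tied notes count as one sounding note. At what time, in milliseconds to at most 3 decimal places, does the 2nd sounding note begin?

1. 0.0ms @ 0 + 185.95ms (3/8)
2. 185.95ms @ 3/8 + 185.95ms (3/8)
3. 371.901ms @ 3/4 + 371.901ms (3/4)
4. 743.802ms @ 3/2 + 1487.603ms (3)
5. 2231.405ms @ 9/2 + 743.802ms (3/2)

note 2 onset = 3/8b = 185.95ms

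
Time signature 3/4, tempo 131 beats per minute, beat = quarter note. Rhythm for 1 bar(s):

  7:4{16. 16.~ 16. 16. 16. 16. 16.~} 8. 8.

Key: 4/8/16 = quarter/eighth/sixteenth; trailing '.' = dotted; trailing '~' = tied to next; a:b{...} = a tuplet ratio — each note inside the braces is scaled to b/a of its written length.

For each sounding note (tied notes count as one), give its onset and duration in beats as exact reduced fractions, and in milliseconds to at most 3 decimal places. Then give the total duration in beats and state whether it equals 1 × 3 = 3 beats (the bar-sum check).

1) 0.0ms=0b +98.146ms=3/14b
2) 98.146ms=3/14b +196.292ms=3/7b
3) 294.438ms=9/14b +98.146ms=3/14b
4) 392.585ms=6/7b +98.146ms=3/14b
5) 490.731ms=15/14b +98.146ms=3/14b
6) 588.877ms=9/7b +441.658ms=27/28b
7) 1030.534ms=9/4b +343.511ms=3/4b
Σ=3b of 3 (131bpm 3/4) — PASS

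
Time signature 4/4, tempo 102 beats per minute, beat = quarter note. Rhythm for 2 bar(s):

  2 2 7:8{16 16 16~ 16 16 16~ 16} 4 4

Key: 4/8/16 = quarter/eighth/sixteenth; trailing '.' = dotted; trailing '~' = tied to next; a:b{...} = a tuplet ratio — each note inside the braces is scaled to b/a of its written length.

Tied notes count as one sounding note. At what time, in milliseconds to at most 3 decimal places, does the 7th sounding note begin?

1. 0.0ms @ 0 + 1176.471ms (2)
2. 1176.471ms @ 2 + 1176.471ms (2)
3. 2352.941ms @ 4 + 168.067ms (2/7)
4. 2521.008ms @ 30/7 + 168.067ms (2/7)
5. 2689.076ms @ 32/7 + 336.134ms (4/7)
6. 3025.21ms @ 36/7 + 168.067ms (2/7)
7. 3193.277ms @ 38/7 + 336.134ms (4/7)
8. 3529.412ms @ 6 + 588.235ms (1)
9. 4117.647ms @ 7 + 588.235ms (1)

note 7 onset = 38/7b = 3193.277ms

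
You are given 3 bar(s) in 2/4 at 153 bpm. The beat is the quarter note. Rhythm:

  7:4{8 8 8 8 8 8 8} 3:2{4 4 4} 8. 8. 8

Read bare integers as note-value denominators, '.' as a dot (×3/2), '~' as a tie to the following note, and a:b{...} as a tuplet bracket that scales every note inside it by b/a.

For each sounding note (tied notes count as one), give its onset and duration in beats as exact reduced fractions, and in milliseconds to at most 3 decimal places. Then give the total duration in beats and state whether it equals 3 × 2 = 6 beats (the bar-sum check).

1) 0.0ms=0b +112.045ms=2/7b
2) 112.045ms=2/7b +112.045ms=2/7b
3) 224.09ms=4/7b +112.045ms=2/7b
4) 336.134ms=6/7b +112.045ms=2/7b
5) 448.179ms=8/7b +112.045ms=2/7b
6) 560.224ms=10/7b +112.045ms=2/7b
7) 672.269ms=12/7b +112.045ms=2/7b
8) 784.314ms=2b +261.438ms=2/3b
9) 1045.752ms=8/3b +261.438ms=2/3b
10) 1307.19ms=10/3b +261.438ms=2/3b
11) 1568.627ms=4b +294.118ms=3/4b
12) 1862.745ms=19/4b +294.118ms=3/4b
13) 2156.863ms=11/2b +196.078ms=1/2b
Σ=6b of 6 (153bpm 2/4) — PASS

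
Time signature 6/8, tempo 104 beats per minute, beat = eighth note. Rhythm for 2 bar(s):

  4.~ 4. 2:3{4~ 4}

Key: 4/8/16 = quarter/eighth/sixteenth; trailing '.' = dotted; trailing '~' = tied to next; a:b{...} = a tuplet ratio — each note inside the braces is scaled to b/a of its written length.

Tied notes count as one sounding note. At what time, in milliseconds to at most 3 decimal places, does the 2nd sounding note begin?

1. 0.0ms @ 0 + 3461.538ms (6)
2. 3461.538ms @ 6 + 3461.538ms (6)

note 2 onset = 6b = 3461.538ms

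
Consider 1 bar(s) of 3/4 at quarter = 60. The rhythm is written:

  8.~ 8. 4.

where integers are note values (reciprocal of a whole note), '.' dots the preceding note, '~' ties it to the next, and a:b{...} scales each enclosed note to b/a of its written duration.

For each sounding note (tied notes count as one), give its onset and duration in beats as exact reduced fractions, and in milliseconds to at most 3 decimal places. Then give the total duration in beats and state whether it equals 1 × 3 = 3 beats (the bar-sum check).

1) 0.0ms=0b +1500.0ms=3/2b
2) 1500.0ms=3/2b +1500.0ms=3/2b
Σ=3b of 3 (60bpm 3/4) — PASS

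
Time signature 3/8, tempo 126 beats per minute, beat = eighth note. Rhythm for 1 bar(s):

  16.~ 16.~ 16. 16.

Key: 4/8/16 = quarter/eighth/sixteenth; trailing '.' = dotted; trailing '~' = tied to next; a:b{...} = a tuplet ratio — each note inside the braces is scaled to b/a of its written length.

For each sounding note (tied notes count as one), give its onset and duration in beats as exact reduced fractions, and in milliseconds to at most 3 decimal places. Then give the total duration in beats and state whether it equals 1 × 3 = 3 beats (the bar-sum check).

1) 0.0ms=0b +1071.429ms=9/4b
2) 1071.429ms=9/4b +357.143ms=3/4b
Σ=3b of 3 (126bpm 3/8) — PASS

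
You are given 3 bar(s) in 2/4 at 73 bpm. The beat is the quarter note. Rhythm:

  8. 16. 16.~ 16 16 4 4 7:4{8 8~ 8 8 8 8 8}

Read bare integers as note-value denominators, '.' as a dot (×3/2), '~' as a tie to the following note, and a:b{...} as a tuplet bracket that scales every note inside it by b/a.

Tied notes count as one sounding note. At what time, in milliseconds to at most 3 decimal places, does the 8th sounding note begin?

1. 0.0ms @ 0 + 616.438ms (3/4)
2. 616.438ms @ 3/4 + 308.219ms (3/8)
3. 924.658ms @ 9/8 + 513.699ms (5/8)
4. 1438.356ms @ 7/4 + 205.479ms (1/4)
5. 1643.836ms @ 2 + 821.918ms (1)
6. 2465.753ms @ 3 + 821.918ms (1)
7. 3287.671ms @ 4 + 234.834ms (2/7)
8. 3522.505ms @ 30/7 + 469.667ms (4/7)
9. 3992.172ms @ 34/7 + 234.834ms (2/7)
10. 4227.006ms @ 36/7 + 234.834ms (2/7)
11. 4461.84ms @ 38/7 + 234.834ms (2/7)
12. 4696.673ms @ 40/7 + 234.834ms (2/7)

note 8 onset = 30/7b = 3522.505ms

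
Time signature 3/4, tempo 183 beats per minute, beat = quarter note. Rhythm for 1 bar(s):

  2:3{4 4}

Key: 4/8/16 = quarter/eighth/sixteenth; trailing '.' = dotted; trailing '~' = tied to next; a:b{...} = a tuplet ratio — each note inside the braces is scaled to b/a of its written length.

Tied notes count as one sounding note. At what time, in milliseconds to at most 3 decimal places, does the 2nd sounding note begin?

note 2 onset = 3/2b = 491.803ms

1. 0.0ms @ 0 + 491.803ms (3/2)
2. 491.803ms @ 3/2 + 491.803ms (3/2)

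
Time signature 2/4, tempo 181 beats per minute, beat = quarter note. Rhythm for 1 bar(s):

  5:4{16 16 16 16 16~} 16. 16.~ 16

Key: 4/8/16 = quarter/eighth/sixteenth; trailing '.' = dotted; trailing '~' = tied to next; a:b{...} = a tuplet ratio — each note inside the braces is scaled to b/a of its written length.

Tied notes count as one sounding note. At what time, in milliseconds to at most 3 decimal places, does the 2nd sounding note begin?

note 2 onset = 1/5b = 66.298ms

1. 0.0ms @ 0 + 66.298ms (1/5)
2. 66.298ms @ 1/5 + 66.298ms (1/5)
3. 132.597ms @ 2/5 + 66.298ms (1/5)
4. 198.895ms @ 3/5 + 66.298ms (1/5)
5. 265.193ms @ 4/5 + 190.608ms (23/40)
6. 455.801ms @ 11/8 + 207.182ms (5/8)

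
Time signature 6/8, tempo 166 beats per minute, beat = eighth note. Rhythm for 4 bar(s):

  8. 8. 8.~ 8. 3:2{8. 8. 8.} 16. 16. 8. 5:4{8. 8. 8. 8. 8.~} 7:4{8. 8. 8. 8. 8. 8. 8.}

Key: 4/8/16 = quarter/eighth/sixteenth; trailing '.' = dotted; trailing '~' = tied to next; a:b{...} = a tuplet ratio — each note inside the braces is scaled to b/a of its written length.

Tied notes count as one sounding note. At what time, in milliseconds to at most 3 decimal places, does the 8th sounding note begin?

note 8 onset = 39/4b = 3524.096ms

1. 0.0ms @ 0 + 542.169ms (3/2)
2. 542.169ms @ 3/2 + 542.169ms (3/2)
3. 1084.337ms @ 3 + 1084.337ms (3)
4. 2168.675ms @ 6 + 361.446ms (1)
5. 2530.12ms @ 7 + 361.446ms (1)
6. 2891.566ms @ 8 + 361.446ms (1)
7. 3253.012ms @ 9 + 271.084ms (3/4)
8. 3524.096ms @ 39/4 + 271.084ms (3/4)
9. 3795.181ms @ 21/2 + 542.169ms (3/2)
10. 4337.349ms @ 12 + 433.735ms (6/5)
11. 4771.084ms @ 66/5 + 433.735ms (6/5)
12. 5204.819ms @ 72/5 + 433.735ms (6/5)
13. 5638.554ms @ 78/5 + 433.735ms (6/5)
14. 6072.289ms @ 84/5 + 743.546ms (72/35)
15. 6815.835ms @ 132/7 + 309.811ms (6/7)
16. 7125.645ms @ 138/7 + 309.811ms (6/7)
17. 7435.456ms @ 144/7 + 309.811ms (6/7)
18. 7745.267ms @ 150/7 + 309.811ms (6/7)
19. 8055.077ms @ 156/7 + 309.811ms (6/7)
20. 8364.888ms @ 162/7 + 309.811ms (6/7)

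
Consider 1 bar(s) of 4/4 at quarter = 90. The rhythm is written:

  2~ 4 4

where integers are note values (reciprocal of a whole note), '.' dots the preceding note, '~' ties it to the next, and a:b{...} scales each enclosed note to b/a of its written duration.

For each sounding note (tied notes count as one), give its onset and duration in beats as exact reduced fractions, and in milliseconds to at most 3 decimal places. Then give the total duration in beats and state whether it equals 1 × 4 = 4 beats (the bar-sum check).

1) 0.0ms=0b +2000.0ms=3b
2) 2000.0ms=3b +666.667ms=1b
Σ=4b of 4 (90bpm 4/4) — PASS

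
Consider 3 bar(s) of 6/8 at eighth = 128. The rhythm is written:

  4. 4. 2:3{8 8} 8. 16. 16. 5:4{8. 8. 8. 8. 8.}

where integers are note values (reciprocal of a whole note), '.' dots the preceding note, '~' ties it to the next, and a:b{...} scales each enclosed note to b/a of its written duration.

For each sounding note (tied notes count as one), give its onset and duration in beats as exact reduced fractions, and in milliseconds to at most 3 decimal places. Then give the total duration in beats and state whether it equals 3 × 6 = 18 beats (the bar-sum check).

1) 0.0ms=0b +1406.25ms=3b
2) 1406.25ms=3b +1406.25ms=3b
3) 2812.5ms=6b +703.125ms=3/2b
4) 3515.625ms=15/2b +703.125ms=3/2b
5) 4218.75ms=9b +703.125ms=3/2b
6) 4921.875ms=21/2b +351.562ms=3/4b
7) 5273.438ms=45/4b +351.562ms=3/4b
8) 5625.0ms=12b +562.5ms=6/5b
9) 6187.5ms=66/5b +562.5ms=6/5b
10) 6750.0ms=72/5b +562.5ms=6/5b
11) 7312.5ms=78/5b +562.5ms=6/5b
12) 7875.0ms=84/5b +562.5ms=6/5b
Σ=18b of 18 (128bpm 6/8) — PASS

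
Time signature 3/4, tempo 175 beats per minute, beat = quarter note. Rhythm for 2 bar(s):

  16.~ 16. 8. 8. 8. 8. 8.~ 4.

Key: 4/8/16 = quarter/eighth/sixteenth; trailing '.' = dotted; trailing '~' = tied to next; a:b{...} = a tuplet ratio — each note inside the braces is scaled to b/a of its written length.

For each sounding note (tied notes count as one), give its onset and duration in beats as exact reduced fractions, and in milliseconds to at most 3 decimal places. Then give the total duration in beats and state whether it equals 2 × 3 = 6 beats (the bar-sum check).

1) 0.0ms=0b +257.143ms=3/4b
2) 257.143ms=3/4b +257.143ms=3/4b
3) 514.286ms=3/2b +257.143ms=3/4b
4) 771.429ms=9/4b +257.143ms=3/4b
5) 1028.571ms=3b +257.143ms=3/4b
6) 1285.714ms=15/4b +771.429ms=9/4b
Σ=6b of 6 (175bpm 3/4) — PASS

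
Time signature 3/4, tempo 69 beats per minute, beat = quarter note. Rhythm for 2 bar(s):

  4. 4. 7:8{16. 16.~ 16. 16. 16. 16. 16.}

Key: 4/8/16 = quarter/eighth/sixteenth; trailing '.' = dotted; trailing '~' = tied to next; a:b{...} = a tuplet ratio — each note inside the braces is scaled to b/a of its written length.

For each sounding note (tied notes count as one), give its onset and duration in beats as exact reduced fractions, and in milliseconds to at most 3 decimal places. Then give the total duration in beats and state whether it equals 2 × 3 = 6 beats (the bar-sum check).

1) 0.0ms=0b +1304.348ms=3/2b
2) 1304.348ms=3/2b +1304.348ms=3/2b
3) 2608.696ms=3b +372.671ms=3/7b
4) 2981.366ms=24/7b +745.342ms=6/7b
5) 3726.708ms=30/7b +372.671ms=3/7b
6) 4099.379ms=33/7b +372.671ms=3/7b
7) 4472.05ms=36/7b +372.671ms=3/7b
8) 4844.72ms=39/7b +372.671ms=3/7b
Σ=6b of 6 (69bpm 3/4) — PASS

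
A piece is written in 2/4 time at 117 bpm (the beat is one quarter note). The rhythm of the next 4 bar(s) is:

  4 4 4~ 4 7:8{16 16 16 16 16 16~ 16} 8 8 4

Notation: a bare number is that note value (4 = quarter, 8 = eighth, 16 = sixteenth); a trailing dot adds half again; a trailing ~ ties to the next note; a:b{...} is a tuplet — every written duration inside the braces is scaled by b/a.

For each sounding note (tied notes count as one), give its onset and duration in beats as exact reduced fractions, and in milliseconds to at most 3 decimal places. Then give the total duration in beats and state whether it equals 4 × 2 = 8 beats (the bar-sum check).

1) 0.0ms=0b +512.821ms=1b
2) 512.821ms=1b +512.821ms=1b
3) 1025.641ms=2b +1025.641ms=2b
4) 2051.282ms=4b +146.52ms=2/7b
5) 2197.802ms=30/7b +146.52ms=2/7b
6) 2344.322ms=32/7b +146.52ms=2/7b
7) 2490.842ms=34/7b +146.52ms=2/7b
8) 2637.363ms=36/7b +146.52ms=2/7b
9) 2783.883ms=38/7b +293.04ms=4/7b
10) 3076.923ms=6b +256.41ms=1/2b
11) 3333.333ms=13/2b +256.41ms=1/2b
12) 3589.744ms=7b +512.821ms=1b
Σ=8b of 8 (117bpm 2/4) — PASS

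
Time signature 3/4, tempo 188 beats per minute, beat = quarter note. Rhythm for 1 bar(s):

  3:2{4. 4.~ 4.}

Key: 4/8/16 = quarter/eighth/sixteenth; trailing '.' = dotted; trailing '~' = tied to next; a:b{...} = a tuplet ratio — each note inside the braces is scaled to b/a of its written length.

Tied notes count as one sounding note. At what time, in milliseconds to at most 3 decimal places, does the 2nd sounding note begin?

1. 0.0ms @ 0 + 319.149ms (1)
2. 319.149ms @ 1 + 638.298ms (2)

note 2 onset = 1b = 319.149ms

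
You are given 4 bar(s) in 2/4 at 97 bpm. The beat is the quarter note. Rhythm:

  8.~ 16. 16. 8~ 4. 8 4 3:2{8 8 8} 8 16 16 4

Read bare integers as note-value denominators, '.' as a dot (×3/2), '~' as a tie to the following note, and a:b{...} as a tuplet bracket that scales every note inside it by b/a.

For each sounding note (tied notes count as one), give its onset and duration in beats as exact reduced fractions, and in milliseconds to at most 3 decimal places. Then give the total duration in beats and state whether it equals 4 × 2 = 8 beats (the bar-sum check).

1) 0.0ms=0b +695.876ms=9/8b
2) 695.876ms=9/8b +231.959ms=3/8b
3) 927.835ms=3/2b +1237.113ms=2b
4) 2164.948ms=7/2b +309.278ms=1/2b
5) 2474.227ms=4b +618.557ms=1b
6) 3092.784ms=5b +206.186ms=1/3b
7) 3298.969ms=16/3b +206.186ms=1/3b
8) 3505.155ms=17/3b +206.186ms=1/3b
9) 3711.34ms=6b +309.278ms=1/2b
10) 4020.619ms=13/2b +154.639ms=1/4b
11) 4175.258ms=27/4b +154.639ms=1/4b
12) 4329.897ms=7b +618.557ms=1b
Σ=8b of 8 (97bpm 2/4) — PASS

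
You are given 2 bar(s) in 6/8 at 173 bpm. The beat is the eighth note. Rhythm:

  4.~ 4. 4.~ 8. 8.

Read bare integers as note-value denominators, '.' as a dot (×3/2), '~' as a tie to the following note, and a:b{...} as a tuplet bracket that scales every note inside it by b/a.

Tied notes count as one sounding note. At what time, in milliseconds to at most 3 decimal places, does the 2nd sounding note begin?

note 2 onset = 6b = 2080.925ms

1. 0.0ms @ 0 + 2080.925ms (6)
2. 2080.925ms @ 6 + 1560.694ms (9/2)
3. 3641.618ms @ 21/2 + 520.231ms (3/2)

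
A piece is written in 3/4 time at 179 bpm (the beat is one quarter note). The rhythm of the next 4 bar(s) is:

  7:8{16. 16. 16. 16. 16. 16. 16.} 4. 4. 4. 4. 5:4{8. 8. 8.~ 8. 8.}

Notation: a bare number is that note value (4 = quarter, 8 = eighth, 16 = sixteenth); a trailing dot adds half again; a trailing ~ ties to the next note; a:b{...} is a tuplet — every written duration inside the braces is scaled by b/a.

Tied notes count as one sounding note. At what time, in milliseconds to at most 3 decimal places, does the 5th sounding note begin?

note 5 onset = 12/7b = 574.621ms

1. 0.0ms @ 0 + 143.655ms (3/7)
2. 143.655ms @ 3/7 + 143.655ms (3/7)
3. 287.31ms @ 6/7 + 143.655ms (3/7)
4. 430.966ms @ 9/7 + 143.655ms (3/7)
5. 574.621ms @ 12/7 + 143.655ms (3/7)
6. 718.276ms @ 15/7 + 143.655ms (3/7)
7. 861.931ms @ 18/7 + 143.655ms (3/7)
8. 1005.587ms @ 3 + 502.793ms (3/2)
9. 1508.38ms @ 9/2 + 502.793ms (3/2)
10. 2011.173ms @ 6 + 502.793ms (3/2)
11. 2513.966ms @ 15/2 + 502.793ms (3/2)
12. 3016.76ms @ 9 + 201.117ms (3/5)
13. 3217.877ms @ 48/5 + 201.117ms (3/5)
14. 3418.994ms @ 51/5 + 402.235ms (6/5)
15. 3821.229ms @ 57/5 + 201.117ms (3/5)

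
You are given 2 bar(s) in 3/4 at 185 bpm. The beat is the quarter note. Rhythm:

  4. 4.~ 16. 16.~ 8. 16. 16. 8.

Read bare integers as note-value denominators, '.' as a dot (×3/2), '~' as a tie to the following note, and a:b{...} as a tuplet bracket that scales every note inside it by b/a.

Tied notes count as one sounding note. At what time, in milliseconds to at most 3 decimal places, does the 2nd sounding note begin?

note 2 onset = 3/2b = 486.486ms

1. 0.0ms @ 0 + 486.486ms (3/2)
2. 486.486ms @ 3/2 + 608.108ms (15/8)
3. 1094.595ms @ 27/8 + 364.865ms (9/8)
4. 1459.459ms @ 9/2 + 121.622ms (3/8)
5. 1581.081ms @ 39/8 + 121.622ms (3/8)
6. 1702.703ms @ 21/4 + 243.243ms (3/4)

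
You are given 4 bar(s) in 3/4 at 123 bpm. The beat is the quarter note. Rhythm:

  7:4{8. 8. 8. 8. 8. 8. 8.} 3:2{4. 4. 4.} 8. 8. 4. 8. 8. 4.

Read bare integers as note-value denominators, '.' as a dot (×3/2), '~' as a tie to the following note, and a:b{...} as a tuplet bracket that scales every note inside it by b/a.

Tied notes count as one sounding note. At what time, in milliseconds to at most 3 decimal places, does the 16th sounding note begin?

1. 0.0ms @ 0 + 209.059ms (3/7)
2. 209.059ms @ 3/7 + 209.059ms (3/7)
3. 418.118ms @ 6/7 + 209.059ms (3/7)
4. 627.178ms @ 9/7 + 209.059ms (3/7)
5. 836.237ms @ 12/7 + 209.059ms (3/7)
6. 1045.296ms @ 15/7 + 209.059ms (3/7)
7. 1254.355ms @ 18/7 + 209.059ms (3/7)
8. 1463.415ms @ 3 + 487.805ms (1)
9. 1951.22ms @ 4 + 487.805ms (1)
10. 2439.024ms @ 5 + 487.805ms (1)
11. 2926.829ms @ 6 + 365.854ms (3/4)
12. 3292.683ms @ 27/4 + 365.854ms (3/4)
13. 3658.537ms @ 15/2 + 731.707ms (3/2)
14. 4390.244ms @ 9 + 365.854ms (3/4)
15. 4756.098ms @ 39/4 + 365.854ms (3/4)
16. 5121.951ms @ 21/2 + 731.707ms (3/2)

note 16 onset = 21/2b = 5121.951ms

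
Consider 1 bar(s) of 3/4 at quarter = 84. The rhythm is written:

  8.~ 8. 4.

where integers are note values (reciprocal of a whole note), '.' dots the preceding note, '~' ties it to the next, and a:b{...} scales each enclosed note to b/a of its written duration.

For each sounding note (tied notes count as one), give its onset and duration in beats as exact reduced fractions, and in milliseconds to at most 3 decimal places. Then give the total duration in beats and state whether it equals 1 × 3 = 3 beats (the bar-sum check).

1) 0.0ms=0b +1071.429ms=3/2b
2) 1071.429ms=3/2b +1071.429ms=3/2b
Σ=3b of 3 (84bpm 3/4) — PASS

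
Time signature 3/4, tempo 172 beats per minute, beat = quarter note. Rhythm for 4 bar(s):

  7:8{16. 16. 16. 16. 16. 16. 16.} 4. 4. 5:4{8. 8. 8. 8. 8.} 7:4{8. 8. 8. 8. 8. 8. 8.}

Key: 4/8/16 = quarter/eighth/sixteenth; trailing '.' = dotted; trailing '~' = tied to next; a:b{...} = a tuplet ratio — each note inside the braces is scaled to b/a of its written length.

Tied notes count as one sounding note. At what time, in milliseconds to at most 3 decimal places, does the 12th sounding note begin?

1. 0.0ms @ 0 + 149.502ms (3/7)
2. 149.502ms @ 3/7 + 149.502ms (3/7)
3. 299.003ms @ 6/7 + 149.502ms (3/7)
4. 448.505ms @ 9/7 + 149.502ms (3/7)
5. 598.007ms @ 12/7 + 149.502ms (3/7)
6. 747.508ms @ 15/7 + 149.502ms (3/7)
7. 897.01ms @ 18/7 + 149.502ms (3/7)
8. 1046.512ms @ 3 + 523.256ms (3/2)
9. 1569.767ms @ 9/2 + 523.256ms (3/2)
10. 2093.023ms @ 6 + 209.302ms (3/5)
11. 2302.326ms @ 33/5 + 209.302ms (3/5)
12. 2511.628ms @ 36/5 + 209.302ms (3/5)
13. 2720.93ms @ 39/5 + 209.302ms (3/5)
14. 2930.233ms @ 42/5 + 209.302ms (3/5)
15. 3139.535ms @ 9 + 149.502ms (3/7)
16. 3289.037ms @ 66/7 + 149.502ms (3/7)
17. 3438.538ms @ 69/7 + 149.502ms (3/7)
18. 3588.04ms @ 72/7 + 149.502ms (3/7)
19. 3737.542ms @ 75/7 + 149.502ms (3/7)
20. 3887.043ms @ 78/7 + 149.502ms (3/7)
21. 4036.545ms @ 81/7 + 149.502ms (3/7)

note 12 onset = 36/5b = 2511.628ms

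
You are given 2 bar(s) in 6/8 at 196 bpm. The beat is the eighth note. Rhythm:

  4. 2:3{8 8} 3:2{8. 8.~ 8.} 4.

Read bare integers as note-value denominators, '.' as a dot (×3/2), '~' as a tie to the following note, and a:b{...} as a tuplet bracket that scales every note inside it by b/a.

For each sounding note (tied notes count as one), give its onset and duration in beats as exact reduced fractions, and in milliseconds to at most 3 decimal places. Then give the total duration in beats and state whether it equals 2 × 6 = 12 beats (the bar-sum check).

1) 0.0ms=0b +918.367ms=3b
2) 918.367ms=3b +459.184ms=3/2b
3) 1377.551ms=9/2b +459.184ms=3/2b
4) 1836.735ms=6b +306.122ms=1b
5) 2142.857ms=7b +612.245ms=2b
6) 2755.102ms=9b +918.367ms=3b
Σ=12b of 12 (196bpm 6/8) — PASS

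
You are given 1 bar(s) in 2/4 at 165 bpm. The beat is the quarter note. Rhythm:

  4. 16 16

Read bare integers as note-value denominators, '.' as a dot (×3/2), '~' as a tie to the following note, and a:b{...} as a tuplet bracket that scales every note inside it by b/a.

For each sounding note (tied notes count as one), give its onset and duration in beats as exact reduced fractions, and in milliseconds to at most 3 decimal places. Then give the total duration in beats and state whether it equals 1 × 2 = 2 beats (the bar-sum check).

1) 0.0ms=0b +545.455ms=3/2b
2) 545.455ms=3/2b +90.909ms=1/4b
3) 636.364ms=7/4b +90.909ms=1/4b
Σ=2b of 2 (165bpm 2/4) — PASS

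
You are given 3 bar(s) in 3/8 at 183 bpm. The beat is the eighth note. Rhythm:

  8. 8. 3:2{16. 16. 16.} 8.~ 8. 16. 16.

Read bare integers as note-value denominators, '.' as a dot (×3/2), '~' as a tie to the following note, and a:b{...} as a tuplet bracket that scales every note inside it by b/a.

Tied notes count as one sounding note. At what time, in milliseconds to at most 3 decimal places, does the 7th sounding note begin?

1. 0.0ms @ 0 + 491.803ms (3/2)
2. 491.803ms @ 3/2 + 491.803ms (3/2)
3. 983.607ms @ 3 + 163.934ms (1/2)
4. 1147.541ms @ 7/2 + 163.934ms (1/2)
5. 1311.475ms @ 4 + 163.934ms (1/2)
6. 1475.41ms @ 9/2 + 983.607ms (3)
7. 2459.016ms @ 15/2 + 245.902ms (3/4)
8. 2704.918ms @ 33/4 + 245.902ms (3/4)

note 7 onset = 15/2b = 2459.016ms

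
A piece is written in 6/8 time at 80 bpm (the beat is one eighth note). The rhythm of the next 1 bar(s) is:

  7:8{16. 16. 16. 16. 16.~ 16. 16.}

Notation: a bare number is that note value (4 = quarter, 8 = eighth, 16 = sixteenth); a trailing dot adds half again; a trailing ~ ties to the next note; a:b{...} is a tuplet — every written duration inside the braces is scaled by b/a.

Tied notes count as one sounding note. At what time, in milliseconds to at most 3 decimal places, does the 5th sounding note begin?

1. 0.0ms @ 0 + 642.857ms (6/7)
2. 642.857ms @ 6/7 + 642.857ms (6/7)
3. 1285.714ms @ 12/7 + 642.857ms (6/7)
4. 1928.571ms @ 18/7 + 642.857ms (6/7)
5. 2571.429ms @ 24/7 + 1285.714ms (12/7)
6. 3857.143ms @ 36/7 + 642.857ms (6/7)

note 5 onset = 24/7b = 2571.429ms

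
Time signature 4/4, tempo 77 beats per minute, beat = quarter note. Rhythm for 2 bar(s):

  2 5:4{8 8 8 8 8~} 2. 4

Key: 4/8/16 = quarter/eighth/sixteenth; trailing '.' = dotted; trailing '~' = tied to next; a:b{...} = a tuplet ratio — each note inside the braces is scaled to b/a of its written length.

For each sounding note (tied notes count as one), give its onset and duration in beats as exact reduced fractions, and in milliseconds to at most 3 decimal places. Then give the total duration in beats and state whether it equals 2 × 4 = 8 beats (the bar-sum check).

1) 0.0ms=0b +1558.442ms=2b
2) 1558.442ms=2b +311.688ms=2/5b
3) 1870.13ms=12/5b +311.688ms=2/5b
4) 2181.818ms=14/5b +311.688ms=2/5b
5) 2493.506ms=16/5b +311.688ms=2/5b
6) 2805.195ms=18/5b +2649.351ms=17/5b
7) 5454.545ms=7b +779.221ms=1b
Σ=8b of 8 (77bpm 4/4) — PASS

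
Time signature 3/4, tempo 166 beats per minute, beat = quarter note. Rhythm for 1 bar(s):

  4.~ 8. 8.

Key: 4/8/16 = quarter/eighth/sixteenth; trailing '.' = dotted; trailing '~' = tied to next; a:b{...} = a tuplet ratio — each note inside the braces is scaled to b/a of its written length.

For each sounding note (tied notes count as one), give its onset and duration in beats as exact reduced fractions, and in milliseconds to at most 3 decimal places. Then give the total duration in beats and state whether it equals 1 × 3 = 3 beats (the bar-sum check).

1) 0.0ms=0b +813.253ms=9/4b
2) 813.253ms=9/4b +271.084ms=3/4b
Σ=3b of 3 (166bpm 3/4) — PASS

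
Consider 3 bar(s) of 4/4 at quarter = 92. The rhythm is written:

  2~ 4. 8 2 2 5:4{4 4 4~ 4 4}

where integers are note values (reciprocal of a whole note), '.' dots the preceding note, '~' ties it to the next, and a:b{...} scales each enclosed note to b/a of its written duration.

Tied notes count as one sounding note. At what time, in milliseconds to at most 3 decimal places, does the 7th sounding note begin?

1. 0.0ms @ 0 + 2282.609ms (7/2)
2. 2282.609ms @ 7/2 + 326.087ms (1/2)
3. 2608.696ms @ 4 + 1304.348ms (2)
4. 3913.043ms @ 6 + 1304.348ms (2)
5. 5217.391ms @ 8 + 521.739ms (4/5)
6. 5739.13ms @ 44/5 + 521.739ms (4/5)
7. 6260.87ms @ 48/5 + 1043.478ms (8/5)
8. 7304.348ms @ 56/5 + 521.739ms (4/5)

note 7 onset = 48/5b = 6260.87ms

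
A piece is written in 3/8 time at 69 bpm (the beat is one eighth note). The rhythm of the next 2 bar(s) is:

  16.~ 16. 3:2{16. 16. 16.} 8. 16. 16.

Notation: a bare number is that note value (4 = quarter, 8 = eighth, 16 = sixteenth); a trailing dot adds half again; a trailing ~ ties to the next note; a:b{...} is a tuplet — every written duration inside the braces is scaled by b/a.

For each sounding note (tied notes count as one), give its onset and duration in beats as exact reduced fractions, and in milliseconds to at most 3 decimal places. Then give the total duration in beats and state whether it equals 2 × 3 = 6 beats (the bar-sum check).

1) 0.0ms=0b +1304.348ms=3/2b
2) 1304.348ms=3/2b +434.783ms=1/2b
3) 1739.13ms=2b +434.783ms=1/2b
4) 2173.913ms=5/2b +434.783ms=1/2b
5) 2608.696ms=3b +1304.348ms=3/2b
6) 3913.043ms=9/2b +652.174ms=3/4b
7) 4565.217ms=21/4b +652.174ms=3/4b
Σ=6b of 6 (69bpm 3/8) — PASS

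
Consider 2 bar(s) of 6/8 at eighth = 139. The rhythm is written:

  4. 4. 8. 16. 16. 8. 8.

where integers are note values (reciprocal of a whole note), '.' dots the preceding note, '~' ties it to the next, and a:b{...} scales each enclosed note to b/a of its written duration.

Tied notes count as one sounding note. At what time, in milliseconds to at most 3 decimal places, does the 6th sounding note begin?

1. 0.0ms @ 0 + 1294.964ms (3)
2. 1294.964ms @ 3 + 1294.964ms (3)
3. 2589.928ms @ 6 + 647.482ms (3/2)
4. 3237.41ms @ 15/2 + 323.741ms (3/4)
5. 3561.151ms @ 33/4 + 323.741ms (3/4)
6. 3884.892ms @ 9 + 647.482ms (3/2)
7. 4532.374ms @ 21/2 + 647.482ms (3/2)

note 6 onset = 9b = 3884.892ms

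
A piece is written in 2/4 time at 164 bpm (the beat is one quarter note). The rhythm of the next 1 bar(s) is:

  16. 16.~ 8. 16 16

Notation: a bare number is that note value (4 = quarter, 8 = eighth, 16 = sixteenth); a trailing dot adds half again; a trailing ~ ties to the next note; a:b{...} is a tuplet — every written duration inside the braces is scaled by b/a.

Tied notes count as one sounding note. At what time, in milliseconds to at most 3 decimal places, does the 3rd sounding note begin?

1. 0.0ms @ 0 + 137.195ms (3/8)
2. 137.195ms @ 3/8 + 411.585ms (9/8)
3. 548.78ms @ 3/2 + 91.463ms (1/4)
4. 640.244ms @ 7/4 + 91.463ms (1/4)

note 3 onset = 3/2b = 548.78ms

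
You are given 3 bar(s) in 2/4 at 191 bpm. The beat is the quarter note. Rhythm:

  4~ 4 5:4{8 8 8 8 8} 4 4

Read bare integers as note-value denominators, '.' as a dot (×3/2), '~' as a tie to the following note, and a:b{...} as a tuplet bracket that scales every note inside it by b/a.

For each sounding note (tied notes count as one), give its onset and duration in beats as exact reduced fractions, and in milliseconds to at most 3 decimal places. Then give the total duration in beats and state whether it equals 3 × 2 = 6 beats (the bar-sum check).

1) 0.0ms=0b +628.272ms=2b
2) 628.272ms=2b +125.654ms=2/5b
3) 753.927ms=12/5b +125.654ms=2/5b
4) 879.581ms=14/5b +125.654ms=2/5b
5) 1005.236ms=16/5b +125.654ms=2/5b
6) 1130.89ms=18/5b +125.654ms=2/5b
7) 1256.545ms=4b +314.136ms=1b
8) 1570.681ms=5b +314.136ms=1b
Σ=6b of 6 (191bpm 2/4) — PASS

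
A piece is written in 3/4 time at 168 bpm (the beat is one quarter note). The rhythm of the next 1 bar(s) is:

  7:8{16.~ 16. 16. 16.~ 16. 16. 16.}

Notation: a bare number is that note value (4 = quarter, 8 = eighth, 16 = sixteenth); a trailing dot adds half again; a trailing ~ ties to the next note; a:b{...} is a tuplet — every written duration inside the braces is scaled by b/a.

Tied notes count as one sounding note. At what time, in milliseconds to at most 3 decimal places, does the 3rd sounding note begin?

1. 0.0ms @ 0 + 306.122ms (6/7)
2. 306.122ms @ 6/7 + 153.061ms (3/7)
3. 459.184ms @ 9/7 + 306.122ms (6/7)
4. 765.306ms @ 15/7 + 153.061ms (3/7)
5. 918.367ms @ 18/7 + 153.061ms (3/7)

note 3 onset = 9/7b = 459.184ms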